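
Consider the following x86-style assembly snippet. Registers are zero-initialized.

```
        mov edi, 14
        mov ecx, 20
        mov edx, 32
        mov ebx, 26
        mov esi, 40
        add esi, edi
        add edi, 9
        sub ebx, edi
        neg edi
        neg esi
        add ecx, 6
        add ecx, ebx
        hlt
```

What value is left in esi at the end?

edi=14
ecx=20
edx=32
ebx=26
esi=40
esi=40+14=54
edi=14+9=23
ebx=26-23=3
edi=-(23)=-23
esi=-(54)=-54
ecx=20+6=26
ecx=26+3=29
halt.

-54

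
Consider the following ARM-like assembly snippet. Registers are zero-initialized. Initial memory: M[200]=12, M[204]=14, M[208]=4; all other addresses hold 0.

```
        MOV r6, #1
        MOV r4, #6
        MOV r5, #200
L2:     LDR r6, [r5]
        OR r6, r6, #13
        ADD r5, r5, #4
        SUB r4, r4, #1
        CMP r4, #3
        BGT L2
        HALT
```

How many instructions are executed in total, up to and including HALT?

r6=1
r4=6
r5=200
r6=M[200]=12
r6=12|13=13
r5=200+4=204
r4=6-1=5
CMP r4, #3  (cmp 5,3)
BGT L2: taken
r6=M[204]=14
r6=14|13=15
r5=204+4=208
r4=5-1=4
CMP r4, #3  (cmp 4,3)
BGT L2: taken
r6=M[208]=4
r6=4|13=13
r5=208+4=212
r4=4-1=3
CMP r4, #3  (cmp 3,3)
BGT L2: not taken
halt.
Total executed instructions: 22.

22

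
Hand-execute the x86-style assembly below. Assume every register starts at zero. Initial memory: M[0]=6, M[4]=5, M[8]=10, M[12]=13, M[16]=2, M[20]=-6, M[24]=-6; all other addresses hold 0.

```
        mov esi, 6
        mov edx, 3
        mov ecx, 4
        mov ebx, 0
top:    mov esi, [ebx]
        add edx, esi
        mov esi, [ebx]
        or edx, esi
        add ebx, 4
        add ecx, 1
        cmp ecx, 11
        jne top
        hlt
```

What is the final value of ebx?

mov esi, 6 → esi=6
mov edx, 3 → edx=3
mov ecx, 4 → ecx=4
mov ebx, 0 → ebx=0
mov esi, [ebx] → esi=M[0]=6
add edx, esi → edx=3+6=9
mov esi, [ebx] → esi=M[0]=6
or edx, esi → edx=9|6=15
add ebx, 4 → ebx=0+4=4
add ecx, 1 → ecx=4+1=5
cmp ecx, 11  (cmp 5,11)
jne top: taken
mov esi, [ebx] → esi=M[4]=5
add edx, esi → edx=15+5=20
mov esi, [ebx] → esi=M[4]=5
or edx, esi → edx=20|5=21
add ebx, 4 → ebx=4+4=8
add ecx, 1 → ecx=5+1=6
cmp ecx, 11  (cmp 6,11)
jne top: taken
mov esi, [ebx] → esi=M[8]=10
add edx, esi → edx=21+10=31
mov esi, [ebx] → esi=M[8]=10
or edx, esi → edx=31|10=31
add ebx, 4 → ebx=8+4=12
add ecx, 1 → ecx=6+1=7
cmp ecx, 11  (cmp 7,11)
jne top: taken
mov esi, [ebx] → esi=M[12]=13
add edx, esi → edx=31+13=44
mov esi, [ebx] → esi=M[12]=13
or edx, esi → edx=44|13=45
add ebx, 4 → ebx=12+4=16
add ecx, 1 → ecx=7+1=8
cmp ecx, 11  (cmp 8,11)
jne top: taken
mov esi, [ebx] → esi=M[16]=2
add edx, esi → edx=45+2=47
mov esi, [ebx] → esi=M[16]=2
or edx, esi → edx=47|2=47
add ebx, 4 → ebx=16+4=20
add ecx, 1 → ecx=8+1=9
cmp ecx, 11  (cmp 9,11)
jne top: taken
mov esi, [ebx] → esi=M[20]=-6
add edx, esi → edx=47+(-6)=41
mov esi, [ebx] → esi=M[20]=-6
or edx, esi → edx=41|(-6)=-5
add ebx, 4 → ebx=20+4=24
add ecx, 1 → ecx=9+1=10
cmp ecx, 11  (cmp 10,11)
jne top: taken
mov esi, [ebx] → esi=M[24]=-6
add edx, esi → edx=(-5)+(-6)=-11
mov esi, [ebx] → esi=M[24]=-6
or edx, esi → edx=(-11)|(-6)=-1
add ebx, 4 → ebx=24+4=28
add ecx, 1 → ecx=10+1=11
cmp ecx, 11  (cmp 11,11)
jne top: not taken
halt.

28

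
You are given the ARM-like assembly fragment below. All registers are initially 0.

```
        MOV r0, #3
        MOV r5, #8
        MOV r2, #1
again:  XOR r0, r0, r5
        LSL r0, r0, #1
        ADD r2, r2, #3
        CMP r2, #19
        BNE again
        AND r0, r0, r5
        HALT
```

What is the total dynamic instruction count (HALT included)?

35

after MOV r0, #3: r0=3
after MOV r5, #8: r5=8
after MOV r2, #1: r2=1
after XOR r0, r0, r5: r0=3^8=11
after LSL r0, r0, #1: r0=11<<1=22
after ADD r2, r2, #3: r2=1+3=4
CMP r2, #19  (cmp 4,19)
BNE again: taken
after XOR r0, r0, r5: r0=22^8=30
after LSL r0, r0, #1: r0=30<<1=60
after ADD r2, r2, #3: r2=4+3=7
CMP r2, #19  (cmp 7,19)
BNE again: taken
after XOR r0, r0, r5: r0=60^8=52
after LSL r0, r0, #1: r0=52<<1=104
after ADD r2, r2, #3: r2=7+3=10
CMP r2, #19  (cmp 10,19)
BNE again: taken
after XOR r0, r0, r5: r0=104^8=96
after LSL r0, r0, #1: r0=96<<1=192
after ADD r2, r2, #3: r2=10+3=13
CMP r2, #19  (cmp 13,19)
BNE again: taken
after XOR r0, r0, r5: r0=192^8=200
after LSL r0, r0, #1: r0=200<<1=400
after ADD r2, r2, #3: r2=13+3=16
CMP r2, #19  (cmp 16,19)
BNE again: taken
after XOR r0, r0, r5: r0=400^8=408
after LSL r0, r0, #1: r0=408<<1=816
after ADD r2, r2, #3: r2=16+3=19
CMP r2, #19  (cmp 19,19)
BNE again: not taken
after AND r0, r0, r5: r0=816&8=0
halt.
Total executed instructions: 35.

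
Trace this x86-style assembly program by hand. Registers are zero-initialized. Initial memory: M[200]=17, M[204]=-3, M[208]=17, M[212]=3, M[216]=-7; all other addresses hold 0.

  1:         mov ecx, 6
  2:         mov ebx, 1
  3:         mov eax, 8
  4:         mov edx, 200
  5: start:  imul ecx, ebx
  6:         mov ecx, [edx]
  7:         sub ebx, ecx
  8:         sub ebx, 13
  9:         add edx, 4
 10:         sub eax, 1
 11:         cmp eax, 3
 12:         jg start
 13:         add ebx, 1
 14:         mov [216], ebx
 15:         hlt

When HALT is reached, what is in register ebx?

-90

mov ecx, 6 → ecx=6
mov ebx, 1 → ebx=1
mov eax, 8 → eax=8
mov edx, 200 → edx=200
imul ecx, ebx → ecx=6*1=6
mov ecx, [edx] → ecx=M[200]=17
sub ebx, ecx → ebx=1-17=-16
sub ebx, 13 → ebx=(-16)-13=-29
add edx, 4 → edx=200+4=204
sub eax, 1 → eax=8-1=7
cmp eax, 3  (cmp 7,3)
jg start: taken
imul ecx, ebx → ecx=17*(-29)=-493
mov ecx, [edx] → ecx=M[204]=-3
sub ebx, ecx → ebx=(-29)-(-3)=-26
sub ebx, 13 → ebx=(-26)-13=-39
add edx, 4 → edx=204+4=208
sub eax, 1 → eax=7-1=6
cmp eax, 3  (cmp 6,3)
jg start: taken
imul ecx, ebx → ecx=(-3)*(-39)=117
mov ecx, [edx] → ecx=M[208]=17
sub ebx, ecx → ebx=(-39)-17=-56
sub ebx, 13 → ebx=(-56)-13=-69
add edx, 4 → edx=208+4=212
sub eax, 1 → eax=6-1=5
cmp eax, 3  (cmp 5,3)
jg start: taken
imul ecx, ebx → ecx=17*(-69)=-1173
mov ecx, [edx] → ecx=M[212]=3
sub ebx, ecx → ebx=(-69)-3=-72
sub ebx, 13 → ebx=(-72)-13=-85
add edx, 4 → edx=212+4=216
sub eax, 1 → eax=5-1=4
cmp eax, 3  (cmp 4,3)
jg start: taken
imul ecx, ebx → ecx=3*(-85)=-255
mov ecx, [edx] → ecx=M[216]=-7
sub ebx, ecx → ebx=(-85)-(-7)=-78
sub ebx, 13 → ebx=(-78)-13=-91
add edx, 4 → edx=216+4=220
sub eax, 1 → eax=4-1=3
cmp eax, 3  (cmp 3,3)
jg start: not taken
add ebx, 1 → ebx=(-91)+1=-90
mov [216], ebx → M[216]=-90
halt.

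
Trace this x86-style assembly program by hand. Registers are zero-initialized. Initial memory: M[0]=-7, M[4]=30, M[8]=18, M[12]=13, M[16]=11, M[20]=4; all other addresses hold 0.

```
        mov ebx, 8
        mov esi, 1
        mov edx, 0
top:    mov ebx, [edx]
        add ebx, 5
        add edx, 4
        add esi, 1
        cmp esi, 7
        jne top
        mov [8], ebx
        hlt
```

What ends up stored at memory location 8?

after mov ebx, 8: ebx=8
after mov esi, 1: esi=1
after mov edx, 0: edx=0
after mov ebx, [edx]: ebx=M[0]=-7
after add ebx, 5: ebx=(-7)+5=-2
after add edx, 4: edx=0+4=4
after add esi, 1: esi=1+1=2
cmp esi, 7  (cmp 2,7)
jne top: taken
after mov ebx, [edx]: ebx=M[4]=30
after add ebx, 5: ebx=30+5=35
after add edx, 4: edx=4+4=8
after add esi, 1: esi=2+1=3
cmp esi, 7  (cmp 3,7)
jne top: taken
after mov ebx, [edx]: ebx=M[8]=18
after add ebx, 5: ebx=18+5=23
after add edx, 4: edx=8+4=12
after add esi, 1: esi=3+1=4
cmp esi, 7  (cmp 4,7)
jne top: taken
after mov ebx, [edx]: ebx=M[12]=13
after add ebx, 5: ebx=13+5=18
after add edx, 4: edx=12+4=16
after add esi, 1: esi=4+1=5
cmp esi, 7  (cmp 5,7)
jne top: taken
after mov ebx, [edx]: ebx=M[16]=11
after add ebx, 5: ebx=11+5=16
after add edx, 4: edx=16+4=20
after add esi, 1: esi=5+1=6
cmp esi, 7  (cmp 6,7)
jne top: taken
after mov ebx, [edx]: ebx=M[20]=4
after add ebx, 5: ebx=4+5=9
after add edx, 4: edx=20+4=24
after add esi, 1: esi=6+1=7
cmp esi, 7  (cmp 7,7)
jne top: not taken
mov [8], ebx → M[8]=9
halt.

9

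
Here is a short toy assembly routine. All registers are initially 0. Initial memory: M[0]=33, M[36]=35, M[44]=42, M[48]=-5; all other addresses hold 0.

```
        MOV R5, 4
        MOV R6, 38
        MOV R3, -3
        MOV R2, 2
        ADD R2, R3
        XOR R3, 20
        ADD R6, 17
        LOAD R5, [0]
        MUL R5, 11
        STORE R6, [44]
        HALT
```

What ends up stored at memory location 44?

55

R5=4
R6=38
R3=-3
R2=2
R2=2+(-3)=-1
R3=(-3)^20=-23
R6=38+17=55
R5=M[0]=33
R5=33*11=363
STORE R6, [44] → M[44]=55
halt.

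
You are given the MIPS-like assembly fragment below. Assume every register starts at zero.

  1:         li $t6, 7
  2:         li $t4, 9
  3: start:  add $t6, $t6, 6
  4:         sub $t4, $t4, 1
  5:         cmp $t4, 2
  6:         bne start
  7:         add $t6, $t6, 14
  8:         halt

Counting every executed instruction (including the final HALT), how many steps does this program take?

32

after li $t6, 7: $t6=7
after li $t4, 9: $t4=9
after add $t6, $t6, 6: $t6=7+6=13
after sub $t4, $t4, 1: $t4=9-1=8
cmp $t4, 2  (cmp 8,2)
bne start: taken
after add $t6, $t6, 6: $t6=13+6=19
after sub $t4, $t4, 1: $t4=8-1=7
cmp $t4, 2  (cmp 7,2)
bne start: taken
after add $t6, $t6, 6: $t6=19+6=25
after sub $t4, $t4, 1: $t4=7-1=6
cmp $t4, 2  (cmp 6,2)
bne start: taken
after add $t6, $t6, 6: $t6=25+6=31
after sub $t4, $t4, 1: $t4=6-1=5
cmp $t4, 2  (cmp 5,2)
bne start: taken
after add $t6, $t6, 6: $t6=31+6=37
after sub $t4, $t4, 1: $t4=5-1=4
cmp $t4, 2  (cmp 4,2)
bne start: taken
after add $t6, $t6, 6: $t6=37+6=43
after sub $t4, $t4, 1: $t4=4-1=3
cmp $t4, 2  (cmp 3,2)
bne start: taken
after add $t6, $t6, 6: $t6=43+6=49
after sub $t4, $t4, 1: $t4=3-1=2
cmp $t4, 2  (cmp 2,2)
bne start: not taken
after add $t6, $t6, 14: $t6=49+14=63
halt.
Total executed instructions: 32.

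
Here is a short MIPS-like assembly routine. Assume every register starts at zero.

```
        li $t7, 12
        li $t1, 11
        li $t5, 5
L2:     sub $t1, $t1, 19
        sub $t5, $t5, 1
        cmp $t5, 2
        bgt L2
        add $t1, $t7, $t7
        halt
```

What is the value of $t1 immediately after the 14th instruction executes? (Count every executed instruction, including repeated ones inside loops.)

after li $t7, 12: $t7=12
after li $t1, 11: $t1=11
after li $t5, 5: $t5=5
after sub $t1, $t1, 19: $t1=11-19=-8
after sub $t5, $t5, 1: $t5=5-1=4
cmp $t5, 2  (cmp 4,2)
bgt L2: taken
after sub $t1, $t1, 19: $t1=(-8)-19=-27
after sub $t5, $t5, 1: $t5=4-1=3
cmp $t5, 2  (cmp 3,2)
bgt L2: taken
after sub $t1, $t1, 19: $t1=(-27)-19=-46
after sub $t5, $t5, 1: $t5=3-1=2
cmp $t5, 2  (cmp 2,2)
After step 14: $t1 = -46.

-46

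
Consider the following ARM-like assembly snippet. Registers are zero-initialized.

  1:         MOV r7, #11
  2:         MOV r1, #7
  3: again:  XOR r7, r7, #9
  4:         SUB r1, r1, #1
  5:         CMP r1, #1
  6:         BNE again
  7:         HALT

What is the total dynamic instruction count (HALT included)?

27

r7=11
r1=7
r7=11^9=2
r1=7-1=6
CMP r1, #1  (cmp 6,1)
BNE again: taken
r7=2^9=11
r1=6-1=5
CMP r1, #1  (cmp 5,1)
BNE again: taken
r7=11^9=2
r1=5-1=4
CMP r1, #1  (cmp 4,1)
BNE again: taken
r7=2^9=11
r1=4-1=3
CMP r1, #1  (cmp 3,1)
BNE again: taken
r7=11^9=2
r1=3-1=2
CMP r1, #1  (cmp 2,1)
BNE again: taken
r7=2^9=11
r1=2-1=1
CMP r1, #1  (cmp 1,1)
BNE again: not taken
halt.
Total executed instructions: 27.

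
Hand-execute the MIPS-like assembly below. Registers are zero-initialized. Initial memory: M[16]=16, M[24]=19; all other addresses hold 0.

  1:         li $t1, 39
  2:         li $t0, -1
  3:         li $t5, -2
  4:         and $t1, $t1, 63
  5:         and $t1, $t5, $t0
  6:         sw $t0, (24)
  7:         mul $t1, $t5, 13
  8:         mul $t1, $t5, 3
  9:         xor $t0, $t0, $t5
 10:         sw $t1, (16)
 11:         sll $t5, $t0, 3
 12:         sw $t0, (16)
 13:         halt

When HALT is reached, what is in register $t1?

-6

$t1=39
$t0=-1
$t5=-2
$t1=39&63=39
$t1=(-2)&(-1)=-2
sw $t0, (24) → M[24]=-1
$t1=(-2)*13=-26
$t1=(-2)*3=-6
$t0=(-1)^(-2)=1
sw $t1, (16) → M[16]=-6
$t5=1<<3=8
sw $t0, (16) → M[16]=1
halt.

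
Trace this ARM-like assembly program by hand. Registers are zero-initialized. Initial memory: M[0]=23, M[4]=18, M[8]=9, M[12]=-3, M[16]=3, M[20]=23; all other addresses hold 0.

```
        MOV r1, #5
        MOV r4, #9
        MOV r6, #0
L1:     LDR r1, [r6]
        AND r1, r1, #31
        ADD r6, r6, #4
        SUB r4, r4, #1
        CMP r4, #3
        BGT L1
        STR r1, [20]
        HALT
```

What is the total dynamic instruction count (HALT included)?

after MOV r1, #5: r1=5
after MOV r4, #9: r4=9
after MOV r6, #0: r6=0
after LDR r1, [r6]: r1=M[0]=23
after AND r1, r1, #31: r1=23&31=23
after ADD r6, r6, #4: r6=0+4=4
after SUB r4, r4, #1: r4=9-1=8
CMP r4, #3  (cmp 8,3)
BGT L1: taken
after LDR r1, [r6]: r1=M[4]=18
after AND r1, r1, #31: r1=18&31=18
after ADD r6, r6, #4: r6=4+4=8
after SUB r4, r4, #1: r4=8-1=7
CMP r4, #3  (cmp 7,3)
BGT L1: taken
after LDR r1, [r6]: r1=M[8]=9
after AND r1, r1, #31: r1=9&31=9
after ADD r6, r6, #4: r6=8+4=12
after SUB r4, r4, #1: r4=7-1=6
CMP r4, #3  (cmp 6,3)
BGT L1: taken
after LDR r1, [r6]: r1=M[12]=-3
after AND r1, r1, #31: r1=(-3)&31=29
after ADD r6, r6, #4: r6=12+4=16
after SUB r4, r4, #1: r4=6-1=5
CMP r4, #3  (cmp 5,3)
BGT L1: taken
after LDR r1, [r6]: r1=M[16]=3
after AND r1, r1, #31: r1=3&31=3
after ADD r6, r6, #4: r6=16+4=20
after SUB r4, r4, #1: r4=5-1=4
CMP r4, #3  (cmp 4,3)
BGT L1: taken
after LDR r1, [r6]: r1=M[20]=23
after AND r1, r1, #31: r1=23&31=23
after ADD r6, r6, #4: r6=20+4=24
after SUB r4, r4, #1: r4=4-1=3
CMP r4, #3  (cmp 3,3)
BGT L1: not taken
STR r1, [20] → M[20]=23
halt.
Total executed instructions: 41.

41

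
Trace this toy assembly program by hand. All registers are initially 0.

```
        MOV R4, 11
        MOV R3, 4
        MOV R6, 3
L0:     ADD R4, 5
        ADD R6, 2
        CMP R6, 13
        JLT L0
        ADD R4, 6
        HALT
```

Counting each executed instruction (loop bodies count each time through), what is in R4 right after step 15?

after MOV R4, 11: R4=11
after MOV R3, 4: R3=4
after MOV R6, 3: R6=3
after ADD R4, 5: R4=11+5=16
after ADD R6, 2: R6=3+2=5
CMP R6, 13  (cmp 5,13)
JLT L0: taken
after ADD R4, 5: R4=16+5=21
after ADD R6, 2: R6=5+2=7
CMP R6, 13  (cmp 7,13)
JLT L0: taken
after ADD R4, 5: R4=21+5=26
after ADD R6, 2: R6=7+2=9
CMP R6, 13  (cmp 9,13)
JLT L0: taken
After step 15: R4 = 26.

26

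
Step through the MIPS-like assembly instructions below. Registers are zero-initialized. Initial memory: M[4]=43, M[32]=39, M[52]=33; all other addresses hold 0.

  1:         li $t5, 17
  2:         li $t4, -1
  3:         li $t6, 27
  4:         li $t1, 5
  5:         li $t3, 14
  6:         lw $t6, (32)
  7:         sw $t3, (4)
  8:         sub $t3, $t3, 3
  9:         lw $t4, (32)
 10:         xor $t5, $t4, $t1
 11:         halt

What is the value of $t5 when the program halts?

34

$t5=17
$t4=-1
$t6=27
$t1=5
$t3=14
$t6=M[32]=39
sw $t3, (4) → M[4]=14
$t3=14-3=11
$t4=M[32]=39
$t5=39^5=34
halt.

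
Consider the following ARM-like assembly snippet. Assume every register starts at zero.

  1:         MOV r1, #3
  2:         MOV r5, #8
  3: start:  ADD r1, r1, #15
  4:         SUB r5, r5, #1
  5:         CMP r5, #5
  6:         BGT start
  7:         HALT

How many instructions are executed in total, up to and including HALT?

after MOV r1, #3: r1=3
after MOV r5, #8: r5=8
after ADD r1, r1, #15: r1=3+15=18
after SUB r5, r5, #1: r5=8-1=7
CMP r5, #5  (cmp 7,5)
BGT start: taken
after ADD r1, r1, #15: r1=18+15=33
after SUB r5, r5, #1: r5=7-1=6
CMP r5, #5  (cmp 6,5)
BGT start: taken
after ADD r1, r1, #15: r1=33+15=48
after SUB r5, r5, #1: r5=6-1=5
CMP r5, #5  (cmp 5,5)
BGT start: not taken
halt.
Total executed instructions: 15.

15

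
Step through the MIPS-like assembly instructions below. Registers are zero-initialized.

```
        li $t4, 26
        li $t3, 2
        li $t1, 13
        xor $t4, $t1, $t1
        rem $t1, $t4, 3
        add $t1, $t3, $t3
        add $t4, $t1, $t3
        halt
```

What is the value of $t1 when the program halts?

after li $t4, 26: $t4=26
after li $t3, 2: $t3=2
after li $t1, 13: $t1=13
after xor $t4, $t1, $t1: $t4=13^13=0
after rem $t1, $t4, 3: $t1=0%3=0
after add $t1, $t3, $t3: $t1=2+2=4
after add $t4, $t1, $t3: $t4=4+2=6
halt.

4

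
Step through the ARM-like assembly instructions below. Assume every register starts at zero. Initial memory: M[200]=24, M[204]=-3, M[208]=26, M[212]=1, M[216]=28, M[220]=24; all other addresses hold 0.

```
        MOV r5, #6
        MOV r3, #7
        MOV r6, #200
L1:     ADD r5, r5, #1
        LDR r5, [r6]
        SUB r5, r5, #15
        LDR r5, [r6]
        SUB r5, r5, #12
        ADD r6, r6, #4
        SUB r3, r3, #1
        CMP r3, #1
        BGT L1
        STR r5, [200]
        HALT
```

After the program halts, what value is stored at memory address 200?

r5=6
r3=7
r6=200
r5=6+1=7
r5=M[200]=24
r5=24-15=9
r5=M[200]=24
r5=24-12=12
r6=200+4=204
r3=7-1=6
CMP r3, #1  (cmp 6,1)
BGT L1: taken
r5=12+1=13
r5=M[204]=-3
r5=(-3)-15=-18
r5=M[204]=-3
r5=(-3)-12=-15
r6=204+4=208
r3=6-1=5
CMP r3, #1  (cmp 5,1)
BGT L1: taken
r5=(-15)+1=-14
r5=M[208]=26
r5=26-15=11
r5=M[208]=26
r5=26-12=14
r6=208+4=212
r3=5-1=4
CMP r3, #1  (cmp 4,1)
BGT L1: taken
r5=14+1=15
r5=M[212]=1
r5=1-15=-14
r5=M[212]=1
r5=1-12=-11
r6=212+4=216
r3=4-1=3
CMP r3, #1  (cmp 3,1)
BGT L1: taken
r5=(-11)+1=-10
r5=M[216]=28
r5=28-15=13
r5=M[216]=28
r5=28-12=16
r6=216+4=220
r3=3-1=2
CMP r3, #1  (cmp 2,1)
BGT L1: taken
r5=16+1=17
r5=M[220]=24
r5=24-15=9
r5=M[220]=24
r5=24-12=12
r6=220+4=224
r3=2-1=1
CMP r3, #1  (cmp 1,1)
BGT L1: not taken
STR r5, [200] → M[200]=12
halt.

12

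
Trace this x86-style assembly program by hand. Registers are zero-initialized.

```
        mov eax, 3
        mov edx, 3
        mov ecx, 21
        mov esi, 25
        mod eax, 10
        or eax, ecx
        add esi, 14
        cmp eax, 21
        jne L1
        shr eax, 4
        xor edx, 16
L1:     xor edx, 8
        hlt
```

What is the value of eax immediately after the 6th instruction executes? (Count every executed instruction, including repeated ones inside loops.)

eax=3
edx=3
ecx=21
esi=25
eax=3%10=3
eax=3|21=23
After step 6: eax = 23.

23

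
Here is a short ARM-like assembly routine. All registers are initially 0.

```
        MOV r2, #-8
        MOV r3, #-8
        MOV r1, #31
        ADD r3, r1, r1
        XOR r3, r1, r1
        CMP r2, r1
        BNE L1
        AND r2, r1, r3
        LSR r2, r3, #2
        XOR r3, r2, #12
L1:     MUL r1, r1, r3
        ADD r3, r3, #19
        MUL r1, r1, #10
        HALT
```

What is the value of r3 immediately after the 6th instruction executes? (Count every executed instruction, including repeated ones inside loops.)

0

r2=-8
r3=-8
r1=31
r3=31+31=62
r3=31^31=0
CMP r2, r1  (cmp -8,31)
After step 6: r3 = 0.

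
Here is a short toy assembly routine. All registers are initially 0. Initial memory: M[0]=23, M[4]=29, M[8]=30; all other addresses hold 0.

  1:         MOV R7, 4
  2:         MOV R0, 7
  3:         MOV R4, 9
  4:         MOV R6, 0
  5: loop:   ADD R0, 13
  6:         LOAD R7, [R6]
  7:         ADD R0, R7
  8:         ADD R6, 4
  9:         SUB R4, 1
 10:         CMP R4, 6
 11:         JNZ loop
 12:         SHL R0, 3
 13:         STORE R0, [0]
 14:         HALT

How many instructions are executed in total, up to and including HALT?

R7=4
R0=7
R4=9
R6=0
R0=7+13=20
R7=M[0]=23
R0=20+23=43
R6=0+4=4
R4=9-1=8
CMP R4, 6  (cmp 8,6)
JNZ loop: taken
R0=43+13=56
R7=M[4]=29
R0=56+29=85
R6=4+4=8
R4=8-1=7
CMP R4, 6  (cmp 7,6)
JNZ loop: taken
R0=85+13=98
R7=M[8]=30
R0=98+30=128
R6=8+4=12
R4=7-1=6
CMP R4, 6  (cmp 6,6)
JNZ loop: not taken
R0=128<<3=1024
STORE R0, [0] → M[0]=1024
halt.
Total executed instructions: 28.

28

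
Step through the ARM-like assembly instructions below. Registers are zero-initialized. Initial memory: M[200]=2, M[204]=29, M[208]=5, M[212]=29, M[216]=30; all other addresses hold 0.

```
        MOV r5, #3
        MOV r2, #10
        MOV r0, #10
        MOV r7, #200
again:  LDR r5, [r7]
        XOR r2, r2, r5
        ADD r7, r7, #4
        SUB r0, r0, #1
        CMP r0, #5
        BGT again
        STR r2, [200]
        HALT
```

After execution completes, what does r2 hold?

MOV r5, #3 → r5=3
MOV r2, #10 → r2=10
MOV r0, #10 → r0=10
MOV r7, #200 → r7=200
LDR r5, [r7] → r5=M[200]=2
XOR r2, r2, r5 → r2=10^2=8
ADD r7, r7, #4 → r7=200+4=204
SUB r0, r0, #1 → r0=10-1=9
CMP r0, #5  (cmp 9,5)
BGT again: taken
LDR r5, [r7] → r5=M[204]=29
XOR r2, r2, r5 → r2=8^29=21
ADD r7, r7, #4 → r7=204+4=208
SUB r0, r0, #1 → r0=9-1=8
CMP r0, #5  (cmp 8,5)
BGT again: taken
LDR r5, [r7] → r5=M[208]=5
XOR r2, r2, r5 → r2=21^5=16
ADD r7, r7, #4 → r7=208+4=212
SUB r0, r0, #1 → r0=8-1=7
CMP r0, #5  (cmp 7,5)
BGT again: taken
LDR r5, [r7] → r5=M[212]=29
XOR r2, r2, r5 → r2=16^29=13
ADD r7, r7, #4 → r7=212+4=216
SUB r0, r0, #1 → r0=7-1=6
CMP r0, #5  (cmp 6,5)
BGT again: taken
LDR r5, [r7] → r5=M[216]=30
XOR r2, r2, r5 → r2=13^30=19
ADD r7, r7, #4 → r7=216+4=220
SUB r0, r0, #1 → r0=6-1=5
CMP r0, #5  (cmp 5,5)
BGT again: not taken
STR r2, [200] → M[200]=19
halt.

19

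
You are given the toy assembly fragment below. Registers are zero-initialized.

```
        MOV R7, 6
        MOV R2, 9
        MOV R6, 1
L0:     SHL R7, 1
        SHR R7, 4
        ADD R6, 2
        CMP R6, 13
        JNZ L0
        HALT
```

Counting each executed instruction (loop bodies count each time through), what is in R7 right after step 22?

after MOV R7, 6: R7=6
after MOV R2, 9: R2=9
after MOV R6, 1: R6=1
after SHL R7, 1: R7=6<<1=12
after SHR R7, 4: R7=12>>4=0
after ADD R6, 2: R6=1+2=3
CMP R6, 13  (cmp 3,13)
JNZ L0: taken
after SHL R7, 1: R7=0<<1=0
after SHR R7, 4: R7=0>>4=0
after ADD R6, 2: R6=3+2=5
CMP R6, 13  (cmp 5,13)
JNZ L0: taken
after SHL R7, 1: R7=0<<1=0
after SHR R7, 4: R7=0>>4=0
after ADD R6, 2: R6=5+2=7
CMP R6, 13  (cmp 7,13)
JNZ L0: taken
after SHL R7, 1: R7=0<<1=0
after SHR R7, 4: R7=0>>4=0
after ADD R6, 2: R6=7+2=9
CMP R6, 13  (cmp 9,13)
After step 22: R7 = 0.

0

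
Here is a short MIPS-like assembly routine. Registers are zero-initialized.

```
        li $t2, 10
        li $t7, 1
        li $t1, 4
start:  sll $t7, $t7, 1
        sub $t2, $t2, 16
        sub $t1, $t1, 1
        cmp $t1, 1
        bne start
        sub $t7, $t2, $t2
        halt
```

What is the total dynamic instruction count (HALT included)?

after li $t2, 10: $t2=10
after li $t7, 1: $t7=1
after li $t1, 4: $t1=4
after sll $t7, $t7, 1: $t7=1<<1=2
after sub $t2, $t2, 16: $t2=10-16=-6
after sub $t1, $t1, 1: $t1=4-1=3
cmp $t1, 1  (cmp 3,1)
bne start: taken
after sll $t7, $t7, 1: $t7=2<<1=4
after sub $t2, $t2, 16: $t2=(-6)-16=-22
after sub $t1, $t1, 1: $t1=3-1=2
cmp $t1, 1  (cmp 2,1)
bne start: taken
after sll $t7, $t7, 1: $t7=4<<1=8
after sub $t2, $t2, 16: $t2=(-22)-16=-38
after sub $t1, $t1, 1: $t1=2-1=1
cmp $t1, 1  (cmp 1,1)
bne start: not taken
after sub $t7, $t2, $t2: $t7=(-38)-(-38)=0
halt.
Total executed instructions: 20.

20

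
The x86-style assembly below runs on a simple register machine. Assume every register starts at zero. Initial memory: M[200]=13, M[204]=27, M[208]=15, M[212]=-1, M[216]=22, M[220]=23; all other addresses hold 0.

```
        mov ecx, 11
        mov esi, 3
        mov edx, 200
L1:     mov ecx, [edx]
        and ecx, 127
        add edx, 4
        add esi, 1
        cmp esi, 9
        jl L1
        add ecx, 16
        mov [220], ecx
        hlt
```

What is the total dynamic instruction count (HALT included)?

42

ecx=11
esi=3
edx=200
ecx=M[200]=13
ecx=13&127=13
edx=200+4=204
esi=3+1=4
cmp esi, 9  (cmp 4,9)
jl L1: taken
ecx=M[204]=27
ecx=27&127=27
edx=204+4=208
esi=4+1=5
cmp esi, 9  (cmp 5,9)
jl L1: taken
ecx=M[208]=15
ecx=15&127=15
edx=208+4=212
esi=5+1=6
cmp esi, 9  (cmp 6,9)
jl L1: taken
ecx=M[212]=-1
ecx=(-1)&127=127
edx=212+4=216
esi=6+1=7
cmp esi, 9  (cmp 7,9)
jl L1: taken
ecx=M[216]=22
ecx=22&127=22
edx=216+4=220
esi=7+1=8
cmp esi, 9  (cmp 8,9)
jl L1: taken
ecx=M[220]=23
ecx=23&127=23
edx=220+4=224
esi=8+1=9
cmp esi, 9  (cmp 9,9)
jl L1: not taken
ecx=23+16=39
mov [220], ecx → M[220]=39
halt.
Total executed instructions: 42.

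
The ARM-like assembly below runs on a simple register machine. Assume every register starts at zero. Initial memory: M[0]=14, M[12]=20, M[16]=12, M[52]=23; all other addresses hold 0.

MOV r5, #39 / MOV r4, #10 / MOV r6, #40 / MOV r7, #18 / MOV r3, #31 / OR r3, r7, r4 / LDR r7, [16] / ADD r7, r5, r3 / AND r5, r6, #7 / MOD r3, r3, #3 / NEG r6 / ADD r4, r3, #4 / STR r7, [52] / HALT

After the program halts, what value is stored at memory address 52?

MOV r5, #39 → r5=39
MOV r4, #10 → r4=10
MOV r6, #40 → r6=40
MOV r7, #18 → r7=18
MOV r3, #31 → r3=31
OR r3, r7, r4 → r3=18|10=26
LDR r7, [16] → r7=M[16]=12
ADD r7, r5, r3 → r7=39+26=65
AND r5, r6, #7 → r5=40&7=0
MOD r3, r3, #3 → r3=26%3=2
NEG r6 → r6=-(40)=-40
ADD r4, r3, #4 → r4=2+4=6
STR r7, [52] → M[52]=65
halt.

65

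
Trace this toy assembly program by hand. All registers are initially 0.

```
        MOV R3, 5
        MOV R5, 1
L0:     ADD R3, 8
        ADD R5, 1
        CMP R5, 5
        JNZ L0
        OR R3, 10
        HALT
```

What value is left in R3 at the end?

47

MOV R3, 5 → R3=5
MOV R5, 1 → R5=1
ADD R3, 8 → R3=5+8=13
ADD R5, 1 → R5=1+1=2
CMP R5, 5  (cmp 2,5)
JNZ L0: taken
ADD R3, 8 → R3=13+8=21
ADD R5, 1 → R5=2+1=3
CMP R5, 5  (cmp 3,5)
JNZ L0: taken
ADD R3, 8 → R3=21+8=29
ADD R5, 1 → R5=3+1=4
CMP R5, 5  (cmp 4,5)
JNZ L0: taken
ADD R3, 8 → R3=29+8=37
ADD R5, 1 → R5=4+1=5
CMP R5, 5  (cmp 5,5)
JNZ L0: not taken
OR R3, 10 → R3=37|10=47
halt.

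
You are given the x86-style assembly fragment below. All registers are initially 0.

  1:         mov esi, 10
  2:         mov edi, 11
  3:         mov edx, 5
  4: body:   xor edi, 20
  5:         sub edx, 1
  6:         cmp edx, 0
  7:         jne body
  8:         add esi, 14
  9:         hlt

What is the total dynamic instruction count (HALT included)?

after mov esi, 10: esi=10
after mov edi, 11: edi=11
after mov edx, 5: edx=5
after xor edi, 20: edi=11^20=31
after sub edx, 1: edx=5-1=4
cmp edx, 0  (cmp 4,0)
jne body: taken
after xor edi, 20: edi=31^20=11
after sub edx, 1: edx=4-1=3
cmp edx, 0  (cmp 3,0)
jne body: taken
after xor edi, 20: edi=11^20=31
after sub edx, 1: edx=3-1=2
cmp edx, 0  (cmp 2,0)
jne body: taken
after xor edi, 20: edi=31^20=11
after sub edx, 1: edx=2-1=1
cmp edx, 0  (cmp 1,0)
jne body: taken
after xor edi, 20: edi=11^20=31
after sub edx, 1: edx=1-1=0
cmp edx, 0  (cmp 0,0)
jne body: not taken
after add esi, 14: esi=10+14=24
halt.
Total executed instructions: 25.

25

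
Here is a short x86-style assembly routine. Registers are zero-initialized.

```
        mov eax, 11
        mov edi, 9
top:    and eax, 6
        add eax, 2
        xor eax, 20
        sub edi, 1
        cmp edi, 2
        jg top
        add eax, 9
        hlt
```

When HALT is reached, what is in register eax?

37

after mov eax, 11: eax=11
after mov edi, 9: edi=9
after and eax, 6: eax=11&6=2
after add eax, 2: eax=2+2=4
after xor eax, 20: eax=4^20=16
after sub edi, 1: edi=9-1=8
cmp edi, 2  (cmp 8,2)
jg top: taken
after and eax, 6: eax=16&6=0
after add eax, 2: eax=0+2=2
after xor eax, 20: eax=2^20=22
after sub edi, 1: edi=8-1=7
cmp edi, 2  (cmp 7,2)
jg top: taken
after and eax, 6: eax=22&6=6
after add eax, 2: eax=6+2=8
after xor eax, 20: eax=8^20=28
after sub edi, 1: edi=7-1=6
cmp edi, 2  (cmp 6,2)
jg top: taken
after and eax, 6: eax=28&6=4
after add eax, 2: eax=4+2=6
after xor eax, 20: eax=6^20=18
after sub edi, 1: edi=6-1=5
cmp edi, 2  (cmp 5,2)
jg top: taken
after and eax, 6: eax=18&6=2
after add eax, 2: eax=2+2=4
after xor eax, 20: eax=4^20=16
after sub edi, 1: edi=5-1=4
cmp edi, 2  (cmp 4,2)
jg top: taken
after and eax, 6: eax=16&6=0
after add eax, 2: eax=0+2=2
after xor eax, 20: eax=2^20=22
after sub edi, 1: edi=4-1=3
cmp edi, 2  (cmp 3,2)
jg top: taken
after and eax, 6: eax=22&6=6
after add eax, 2: eax=6+2=8
after xor eax, 20: eax=8^20=28
after sub edi, 1: edi=3-1=2
cmp edi, 2  (cmp 2,2)
jg top: not taken
after add eax, 9: eax=28+9=37
halt.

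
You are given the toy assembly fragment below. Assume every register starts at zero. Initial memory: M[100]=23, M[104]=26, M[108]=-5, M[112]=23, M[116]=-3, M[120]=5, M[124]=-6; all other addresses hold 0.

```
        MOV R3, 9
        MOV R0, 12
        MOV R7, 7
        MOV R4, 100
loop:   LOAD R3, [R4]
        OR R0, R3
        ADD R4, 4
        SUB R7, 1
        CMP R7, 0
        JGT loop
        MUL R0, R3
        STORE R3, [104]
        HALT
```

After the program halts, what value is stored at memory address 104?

-6

after MOV R3, 9: R3=9
after MOV R0, 12: R0=12
after MOV R7, 7: R7=7
after MOV R4, 100: R4=100
after LOAD R3, [R4]: R3=M[100]=23
after OR R0, R3: R0=12|23=31
after ADD R4, 4: R4=100+4=104
after SUB R7, 1: R7=7-1=6
CMP R7, 0  (cmp 6,0)
JGT loop: taken
after LOAD R3, [R4]: R3=M[104]=26
after OR R0, R3: R0=31|26=31
after ADD R4, 4: R4=104+4=108
after SUB R7, 1: R7=6-1=5
CMP R7, 0  (cmp 5,0)
JGT loop: taken
after LOAD R3, [R4]: R3=M[108]=-5
after OR R0, R3: R0=31|(-5)=-1
after ADD R4, 4: R4=108+4=112
after SUB R7, 1: R7=5-1=4
CMP R7, 0  (cmp 4,0)
JGT loop: taken
after LOAD R3, [R4]: R3=M[112]=23
after OR R0, R3: R0=(-1)|23=-1
after ADD R4, 4: R4=112+4=116
after SUB R7, 1: R7=4-1=3
CMP R7, 0  (cmp 3,0)
JGT loop: taken
after LOAD R3, [R4]: R3=M[116]=-3
after OR R0, R3: R0=(-1)|(-3)=-1
after ADD R4, 4: R4=116+4=120
after SUB R7, 1: R7=3-1=2
CMP R7, 0  (cmp 2,0)
JGT loop: taken
after LOAD R3, [R4]: R3=M[120]=5
after OR R0, R3: R0=(-1)|5=-1
after ADD R4, 4: R4=120+4=124
after SUB R7, 1: R7=2-1=1
CMP R7, 0  (cmp 1,0)
JGT loop: taken
after LOAD R3, [R4]: R3=M[124]=-6
after OR R0, R3: R0=(-1)|(-6)=-1
after ADD R4, 4: R4=124+4=128
after SUB R7, 1: R7=1-1=0
CMP R7, 0  (cmp 0,0)
JGT loop: not taken
after MUL R0, R3: R0=(-1)*(-6)=6
STORE R3, [104] → M[104]=-6
halt.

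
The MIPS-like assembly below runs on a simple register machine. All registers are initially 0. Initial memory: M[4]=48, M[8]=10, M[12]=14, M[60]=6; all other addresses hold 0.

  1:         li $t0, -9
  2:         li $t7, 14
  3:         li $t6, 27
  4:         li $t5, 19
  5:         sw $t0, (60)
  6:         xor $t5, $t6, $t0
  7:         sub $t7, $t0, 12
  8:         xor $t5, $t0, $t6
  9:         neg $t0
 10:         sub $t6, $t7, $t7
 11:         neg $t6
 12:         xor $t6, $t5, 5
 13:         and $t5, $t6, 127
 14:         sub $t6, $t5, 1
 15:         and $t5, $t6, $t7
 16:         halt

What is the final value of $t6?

li $t0, -9 → $t0=-9
li $t7, 14 → $t7=14
li $t6, 27 → $t6=27
li $t5, 19 → $t5=19
sw $t0, (60) → M[60]=-9
xor $t5, $t6, $t0 → $t5=27^(-9)=-20
sub $t7, $t0, 12 → $t7=(-9)-12=-21
xor $t5, $t0, $t6 → $t5=(-9)^27=-20
neg $t0 → $t0=-(-9)=9
sub $t6, $t7, $t7 → $t6=(-21)-(-21)=0
neg $t6 → $t6=-(0)=0
xor $t6, $t5, 5 → $t6=(-20)^5=-23
and $t5, $t6, 127 → $t5=(-23)&127=105
sub $t6, $t5, 1 → $t6=105-1=104
and $t5, $t6, $t7 → $t5=104&(-21)=104
halt.

104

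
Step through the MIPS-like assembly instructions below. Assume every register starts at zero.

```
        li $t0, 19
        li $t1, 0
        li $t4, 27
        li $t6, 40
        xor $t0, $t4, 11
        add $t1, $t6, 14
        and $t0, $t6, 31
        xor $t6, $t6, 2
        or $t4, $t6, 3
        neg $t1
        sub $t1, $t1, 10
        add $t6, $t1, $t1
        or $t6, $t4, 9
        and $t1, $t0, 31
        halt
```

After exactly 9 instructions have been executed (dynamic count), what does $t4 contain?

43

li $t0, 19 → $t0=19
li $t1, 0 → $t1=0
li $t4, 27 → $t4=27
li $t6, 40 → $t6=40
xor $t0, $t4, 11 → $t0=27^11=16
add $t1, $t6, 14 → $t1=40+14=54
and $t0, $t6, 31 → $t0=40&31=8
xor $t6, $t6, 2 → $t6=40^2=42
or $t4, $t6, 3 → $t4=42|3=43
After step 9: $t4 = 43.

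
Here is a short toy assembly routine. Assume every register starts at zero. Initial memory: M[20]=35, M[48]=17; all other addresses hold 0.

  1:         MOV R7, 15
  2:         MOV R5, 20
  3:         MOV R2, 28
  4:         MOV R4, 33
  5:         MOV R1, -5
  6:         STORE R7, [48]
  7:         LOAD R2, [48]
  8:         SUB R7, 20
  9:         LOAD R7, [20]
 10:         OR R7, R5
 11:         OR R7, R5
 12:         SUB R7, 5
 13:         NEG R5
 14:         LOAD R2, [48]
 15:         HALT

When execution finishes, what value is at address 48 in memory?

after MOV R7, 15: R7=15
after MOV R5, 20: R5=20
after MOV R2, 28: R2=28
after MOV R4, 33: R4=33
after MOV R1, -5: R1=-5
STORE R7, [48] → M[48]=15
after LOAD R2, [48]: R2=M[48]=15
after SUB R7, 20: R7=15-20=-5
after LOAD R7, [20]: R7=M[20]=35
after OR R7, R5: R7=35|20=55
after OR R7, R5: R7=55|20=55
after SUB R7, 5: R7=55-5=50
after NEG R5: R5=-(20)=-20
after LOAD R2, [48]: R2=M[48]=15
halt.

15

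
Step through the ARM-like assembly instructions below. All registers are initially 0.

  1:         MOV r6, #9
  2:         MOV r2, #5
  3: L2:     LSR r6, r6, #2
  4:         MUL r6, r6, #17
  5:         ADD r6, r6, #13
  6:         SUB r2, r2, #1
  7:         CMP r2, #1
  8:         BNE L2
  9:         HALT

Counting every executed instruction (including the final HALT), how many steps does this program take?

27

MOV r6, #9 → r6=9
MOV r2, #5 → r2=5
LSR r6, r6, #2 → r6=9>>2=2
MUL r6, r6, #17 → r6=2*17=34
ADD r6, r6, #13 → r6=34+13=47
SUB r2, r2, #1 → r2=5-1=4
CMP r2, #1  (cmp 4,1)
BNE L2: taken
LSR r6, r6, #2 → r6=47>>2=11
MUL r6, r6, #17 → r6=11*17=187
ADD r6, r6, #13 → r6=187+13=200
SUB r2, r2, #1 → r2=4-1=3
CMP r2, #1  (cmp 3,1)
BNE L2: taken
LSR r6, r6, #2 → r6=200>>2=50
MUL r6, r6, #17 → r6=50*17=850
ADD r6, r6, #13 → r6=850+13=863
SUB r2, r2, #1 → r2=3-1=2
CMP r2, #1  (cmp 2,1)
BNE L2: taken
LSR r6, r6, #2 → r6=863>>2=215
MUL r6, r6, #17 → r6=215*17=3655
ADD r6, r6, #13 → r6=3655+13=3668
SUB r2, r2, #1 → r2=2-1=1
CMP r2, #1  (cmp 1,1)
BNE L2: not taken
halt.
Total executed instructions: 27.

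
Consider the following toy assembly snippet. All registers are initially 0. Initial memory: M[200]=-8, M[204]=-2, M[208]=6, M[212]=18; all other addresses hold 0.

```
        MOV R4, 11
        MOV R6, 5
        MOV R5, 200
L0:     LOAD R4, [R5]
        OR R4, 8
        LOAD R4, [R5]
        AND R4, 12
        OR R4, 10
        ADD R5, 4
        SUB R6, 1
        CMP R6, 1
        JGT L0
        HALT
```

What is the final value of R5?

216

MOV R4, 11 → R4=11
MOV R6, 5 → R6=5
MOV R5, 200 → R5=200
LOAD R4, [R5] → R4=M[200]=-8
OR R4, 8 → R4=(-8)|8=-8
LOAD R4, [R5] → R4=M[200]=-8
AND R4, 12 → R4=(-8)&12=8
OR R4, 10 → R4=8|10=10
ADD R5, 4 → R5=200+4=204
SUB R6, 1 → R6=5-1=4
CMP R6, 1  (cmp 4,1)
JGT L0: taken
LOAD R4, [R5] → R4=M[204]=-2
OR R4, 8 → R4=(-2)|8=-2
LOAD R4, [R5] → R4=M[204]=-2
AND R4, 12 → R4=(-2)&12=12
OR R4, 10 → R4=12|10=14
ADD R5, 4 → R5=204+4=208
SUB R6, 1 → R6=4-1=3
CMP R6, 1  (cmp 3,1)
JGT L0: taken
LOAD R4, [R5] → R4=M[208]=6
OR R4, 8 → R4=6|8=14
LOAD R4, [R5] → R4=M[208]=6
AND R4, 12 → R4=6&12=4
OR R4, 10 → R4=4|10=14
ADD R5, 4 → R5=208+4=212
SUB R6, 1 → R6=3-1=2
CMP R6, 1  (cmp 2,1)
JGT L0: taken
LOAD R4, [R5] → R4=M[212]=18
OR R4, 8 → R4=18|8=26
LOAD R4, [R5] → R4=M[212]=18
AND R4, 12 → R4=18&12=0
OR R4, 10 → R4=0|10=10
ADD R5, 4 → R5=212+4=216
SUB R6, 1 → R6=2-1=1
CMP R6, 1  (cmp 1,1)
JGT L0: not taken
halt.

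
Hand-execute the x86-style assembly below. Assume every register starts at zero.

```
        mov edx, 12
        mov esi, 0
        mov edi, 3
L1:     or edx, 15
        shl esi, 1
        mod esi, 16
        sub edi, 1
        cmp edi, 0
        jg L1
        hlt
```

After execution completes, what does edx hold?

after mov edx, 12: edx=12
after mov esi, 0: esi=0
after mov edi, 3: edi=3
after or edx, 15: edx=12|15=15
after shl esi, 1: esi=0<<1=0
after mod esi, 16: esi=0%16=0
after sub edi, 1: edi=3-1=2
cmp edi, 0  (cmp 2,0)
jg L1: taken
after or edx, 15: edx=15|15=15
after shl esi, 1: esi=0<<1=0
after mod esi, 16: esi=0%16=0
after sub edi, 1: edi=2-1=1
cmp edi, 0  (cmp 1,0)
jg L1: taken
after or edx, 15: edx=15|15=15
after shl esi, 1: esi=0<<1=0
after mod esi, 16: esi=0%16=0
after sub edi, 1: edi=1-1=0
cmp edi, 0  (cmp 0,0)
jg L1: not taken
halt.

15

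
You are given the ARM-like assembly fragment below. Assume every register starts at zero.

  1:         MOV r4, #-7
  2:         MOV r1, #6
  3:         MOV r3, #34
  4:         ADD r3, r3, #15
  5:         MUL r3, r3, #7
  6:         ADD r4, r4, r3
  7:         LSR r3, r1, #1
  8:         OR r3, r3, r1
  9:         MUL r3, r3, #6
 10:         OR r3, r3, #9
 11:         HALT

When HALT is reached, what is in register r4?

r4=-7
r1=6
r3=34
r3=34+15=49
r3=49*7=343
r4=(-7)+343=336
r3=6>>1=3
r3=3|6=7
r3=7*6=42
r3=42|9=43
halt.

336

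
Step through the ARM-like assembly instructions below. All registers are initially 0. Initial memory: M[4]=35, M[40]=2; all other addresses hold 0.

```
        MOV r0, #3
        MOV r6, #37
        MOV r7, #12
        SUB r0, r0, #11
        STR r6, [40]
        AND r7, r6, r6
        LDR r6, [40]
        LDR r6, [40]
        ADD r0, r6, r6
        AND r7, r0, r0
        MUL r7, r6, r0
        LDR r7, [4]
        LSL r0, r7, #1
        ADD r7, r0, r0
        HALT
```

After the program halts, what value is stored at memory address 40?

37

after MOV r0, #3: r0=3
after MOV r6, #37: r6=37
after MOV r7, #12: r7=12
after SUB r0, r0, #11: r0=3-11=-8
STR r6, [40] → M[40]=37
after AND r7, r6, r6: r7=37&37=37
after LDR r6, [40]: r6=M[40]=37
after LDR r6, [40]: r6=M[40]=37
after ADD r0, r6, r6: r0=37+37=74
after AND r7, r0, r0: r7=74&74=74
after MUL r7, r6, r0: r7=37*74=2738
after LDR r7, [4]: r7=M[4]=35
after LSL r0, r7, #1: r0=35<<1=70
after ADD r7, r0, r0: r7=70+70=140
halt.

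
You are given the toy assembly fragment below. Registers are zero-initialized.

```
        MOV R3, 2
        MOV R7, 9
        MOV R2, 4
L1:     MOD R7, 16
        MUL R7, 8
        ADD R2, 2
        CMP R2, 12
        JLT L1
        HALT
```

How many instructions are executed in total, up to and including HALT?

24

R3=2
R7=9
R2=4
R7=9%16=9
R7=9*8=72
R2=4+2=6
CMP R2, 12  (cmp 6,12)
JLT L1: taken
R7=72%16=8
R7=8*8=64
R2=6+2=8
CMP R2, 12  (cmp 8,12)
JLT L1: taken
R7=64%16=0
R7=0*8=0
R2=8+2=10
CMP R2, 12  (cmp 10,12)
JLT L1: taken
R7=0%16=0
R7=0*8=0
R2=10+2=12
CMP R2, 12  (cmp 12,12)
JLT L1: not taken
halt.
Total executed instructions: 24.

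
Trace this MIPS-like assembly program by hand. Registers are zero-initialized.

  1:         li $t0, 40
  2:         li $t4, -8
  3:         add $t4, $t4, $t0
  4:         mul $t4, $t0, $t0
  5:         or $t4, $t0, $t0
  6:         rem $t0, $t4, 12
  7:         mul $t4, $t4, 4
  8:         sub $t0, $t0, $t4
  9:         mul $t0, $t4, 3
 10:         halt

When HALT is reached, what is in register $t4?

li $t0, 40 → $t0=40
li $t4, -8 → $t4=-8
add $t4, $t4, $t0 → $t4=(-8)+40=32
mul $t4, $t0, $t0 → $t4=40*40=1600
or $t4, $t0, $t0 → $t4=40|40=40
rem $t0, $t4, 12 → $t0=40%12=4
mul $t4, $t4, 4 → $t4=40*4=160
sub $t0, $t0, $t4 → $t0=4-160=-156
mul $t0, $t4, 3 → $t0=160*3=480
halt.

160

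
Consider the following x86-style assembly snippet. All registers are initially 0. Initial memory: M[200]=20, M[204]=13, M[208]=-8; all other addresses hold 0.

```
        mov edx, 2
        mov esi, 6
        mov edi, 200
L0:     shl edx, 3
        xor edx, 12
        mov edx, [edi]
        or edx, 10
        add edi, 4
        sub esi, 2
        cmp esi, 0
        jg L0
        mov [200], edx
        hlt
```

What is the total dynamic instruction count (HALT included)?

29

edx=2
esi=6
edi=200
edx=2<<3=16
edx=16^12=28
edx=M[200]=20
edx=20|10=30
edi=200+4=204
esi=6-2=4
cmp esi, 0  (cmp 4,0)
jg L0: taken
edx=30<<3=240
edx=240^12=252
edx=M[204]=13
edx=13|10=15
edi=204+4=208
esi=4-2=2
cmp esi, 0  (cmp 2,0)
jg L0: taken
edx=15<<3=120
edx=120^12=116
edx=M[208]=-8
edx=(-8)|10=-6
edi=208+4=212
esi=2-2=0
cmp esi, 0  (cmp 0,0)
jg L0: not taken
mov [200], edx → M[200]=-6
halt.
Total executed instructions: 29.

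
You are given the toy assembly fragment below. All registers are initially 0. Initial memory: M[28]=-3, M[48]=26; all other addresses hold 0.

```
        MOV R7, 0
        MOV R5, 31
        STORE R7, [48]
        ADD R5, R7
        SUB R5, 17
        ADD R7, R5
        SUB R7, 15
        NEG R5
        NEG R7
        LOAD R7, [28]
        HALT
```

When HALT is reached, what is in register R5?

MOV R7, 0 → R7=0
MOV R5, 31 → R5=31
STORE R7, [48] → M[48]=0
ADD R5, R7 → R5=31+0=31
SUB R5, 17 → R5=31-17=14
ADD R7, R5 → R7=0+14=14
SUB R7, 15 → R7=14-15=-1
NEG R5 → R5=-(14)=-14
NEG R7 → R7=-(-1)=1
LOAD R7, [28] → R7=M[28]=-3
halt.

-14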